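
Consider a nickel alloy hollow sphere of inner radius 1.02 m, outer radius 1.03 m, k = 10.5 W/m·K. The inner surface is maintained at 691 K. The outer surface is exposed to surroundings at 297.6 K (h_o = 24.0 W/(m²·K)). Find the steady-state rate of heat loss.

Resistance network (inner→outer):
  R_nickel alloy = (1/1.02 − 1/1.03)/(4πk) = 0.009518/(4π·10.5) = 7.214×10^-5 K/W
  R_conv,out = 1/(4πr²h) = 1/(4π·1.03²·24.0) = 0.003125 K/W
ΣR = 7.214×10^-5 + 0.003125 = 0.003197 K/W
Q = ΔT/ΣR = (691 K − 297.6 K)/0.003197 = 1.23×10^5 W

Q = 1.23×10^5 W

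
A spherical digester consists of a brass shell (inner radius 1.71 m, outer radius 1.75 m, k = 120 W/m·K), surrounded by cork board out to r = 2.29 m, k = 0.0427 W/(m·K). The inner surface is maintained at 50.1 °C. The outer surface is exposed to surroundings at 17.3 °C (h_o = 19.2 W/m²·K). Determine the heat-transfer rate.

Q = 130 W

Resistance network (inner→outer):
  R_brass = (1/1.71 − 1/1.75)/(4πk) = 0.01337/(4π·120) = 8.864×10^-6 K/W
  R_cork board = (1/1.75 − 1/2.29)/(4πk) = 0.1347/(4π·0.0427) = 0.2511 K/W
  R_conv,out = 1/(4πr²h) = 1/(4π·2.29²·19.2) = 7.903×10^-4 K/W
ΣR = 8.864×10^-6 + 0.2511 + 7.903×10^-4 = 0.2519 K/W
Q = ΔT/ΣR = (50.1 °C − 17.3 °C)/0.2519 = 130 W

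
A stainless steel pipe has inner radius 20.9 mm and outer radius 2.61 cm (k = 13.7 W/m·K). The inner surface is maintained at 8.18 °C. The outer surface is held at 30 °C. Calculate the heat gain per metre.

Q' = 8.45 kW/m

Q' = 2πk·ΔT/ln(r₂/r₁) = 2π × 13.7 × 21.82 / ln(0.0261/0.0209) = 8450 W/m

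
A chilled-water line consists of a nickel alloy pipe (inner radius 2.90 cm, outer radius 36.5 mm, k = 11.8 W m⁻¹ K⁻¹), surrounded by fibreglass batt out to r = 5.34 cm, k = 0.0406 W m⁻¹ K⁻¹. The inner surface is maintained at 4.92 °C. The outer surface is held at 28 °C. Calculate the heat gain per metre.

Resistance network (inner→outer):
  R'_nickel alloy = ln(0.0365/0.0290)/(2πk) = 0.2300/(2π·11.8) = 0.003102 m·K/W
  R'_fibreglass batt = ln(0.0534/0.0365)/(2πk) = 0.3805/(2π·0.0406) = 1.492 m·K/W
ΣR = 0.003102 + 1.492 = 1.495 m·K/W
Q' = ΔT/ΣR = (4.92 °C − 28 °C)/1.495 = -15.4 W/m
(Negative Q' ⇒ heat flows inward; heat gain = 15.4 W/m.)

Q' = 15.4 W/m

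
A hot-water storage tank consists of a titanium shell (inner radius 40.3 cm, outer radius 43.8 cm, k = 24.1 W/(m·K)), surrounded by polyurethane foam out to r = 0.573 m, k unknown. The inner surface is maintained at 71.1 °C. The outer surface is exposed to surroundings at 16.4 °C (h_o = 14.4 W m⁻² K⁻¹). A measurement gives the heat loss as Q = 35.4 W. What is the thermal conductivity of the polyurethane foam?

k = 0.0280 W/m·K

ΣR = ΔT/Q = |71.1 − 16.4|/35.4 = 1.545 K/W
Known resistances:
  R_titanium = (1/0.403 − 1/0.438)/(4πk) = 0.1983/(4π·24.1) = 6.547×10^-4 K/W
  R_conv,out = 1/(4πr²h) = 1/(4π·0.573²·14.4) = 0.01683 K/W
R_polyurethane foam = ΣR − ΣR_known = 1.545 − 0.01748 = 1.528 K/W
(1/r₁−1/r₂)/(4πk) = 1.528 ⇒ k = 0.5379/(4π·1.528) = 0.0280 W/m·K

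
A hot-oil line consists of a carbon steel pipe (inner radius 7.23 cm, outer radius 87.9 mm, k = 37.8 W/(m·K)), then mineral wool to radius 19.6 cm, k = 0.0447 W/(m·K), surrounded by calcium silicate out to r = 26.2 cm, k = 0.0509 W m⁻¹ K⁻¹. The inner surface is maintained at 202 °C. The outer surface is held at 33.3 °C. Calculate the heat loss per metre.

Q' = 44.8 W/m

Treat each layer as a resistance in series:
  R'_carbon steel = ln(0.0879/0.0723)/(2πk) = 0.1954/(2π·37.8) = 8.226×10^-4 m·K/W
  R'_mineral wool = ln(0.196/0.0879)/(2πk) = 0.8019/(2π·0.0447) = 2.855 m·K/W
  R'_calcium silicate = ln(0.262/0.196)/(2πk) = 0.2902/(2π·0.0509) = 0.9075 m·K/W
ΣR = 8.226×10^-4 + 2.855 + 0.9075 = 3.763 m·K/W
Q' = ΔT/ΣR = (202 °C − 33.3 °C)/3.763 = 44.8 W/m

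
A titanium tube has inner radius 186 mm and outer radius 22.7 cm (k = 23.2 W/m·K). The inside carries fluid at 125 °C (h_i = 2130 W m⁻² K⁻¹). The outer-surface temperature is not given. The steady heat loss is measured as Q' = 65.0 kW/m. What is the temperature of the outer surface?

Series resistances:
  R'_conv,in = 1/(2πr h) = 1/(2π·0.186·2130) = 4.017×10^-4 m·K/W
  R'_titanium = ln(0.227/0.186)/(2πk) = 0.1992/(2π·23.2) = 0.001367 m·K/W
ΣR = 0.001768 m·K/W
ΔT = Q'·ΣR = 65000 × 0.001768 = 114.9 K
Heat flows outward, so T_out = T_in − ΔT = 125 − 114.9 = 10.1 °C

T_out = 10.1 °C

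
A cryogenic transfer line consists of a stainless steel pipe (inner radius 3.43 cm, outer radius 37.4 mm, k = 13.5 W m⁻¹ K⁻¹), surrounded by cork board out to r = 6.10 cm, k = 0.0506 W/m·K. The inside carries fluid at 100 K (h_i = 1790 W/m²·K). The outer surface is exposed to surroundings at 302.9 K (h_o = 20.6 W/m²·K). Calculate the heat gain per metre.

Resistance network (inner→outer):
  R'_conv,in = 1/(2πr h) = 1/(2π·0.0343·1790) = 0.002592 m·K/W
  R'_stainless steel = ln(0.0374/0.0343)/(2πk) = 0.08653/(2π·13.5) = 0.001020 m·K/W
  R'_cork board = ln(0.0610/0.0374)/(2πk) = 0.4892/(2π·0.0506) = 1.539 m·K/W
  R'_conv,out = 1/(2πr h) = 1/(2π·0.0610·20.6) = 0.1267 m·K/W
ΣR = 0.002592 + 0.001020 + 1.539 + 0.1267 = 1.669 m·K/W
Q' = ΔT/ΣR = (100 K − 302.9 K)/1.669 = -122 W/m
(Negative Q' ⇒ heat flows inward; heat gain = 122 W/m.)

Q' = 122 W/m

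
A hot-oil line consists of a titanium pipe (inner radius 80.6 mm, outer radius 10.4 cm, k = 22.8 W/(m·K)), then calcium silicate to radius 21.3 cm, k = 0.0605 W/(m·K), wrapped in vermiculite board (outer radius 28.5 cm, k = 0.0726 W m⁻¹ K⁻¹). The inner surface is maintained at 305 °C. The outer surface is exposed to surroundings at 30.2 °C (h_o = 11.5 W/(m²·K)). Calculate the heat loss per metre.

Resistance network (inner→outer):
  R'_titanium = ln(0.104/0.0806)/(2πk) = 0.2549/(2π·22.8) = 0.001779 m·K/W
  R'_calcium silicate = ln(0.213/0.104)/(2πk) = 0.7169/(2π·0.0605) = 1.886 m·K/W
  R'_vermiculite board = ln(0.285/0.213)/(2πk) = 0.2912/(2π·0.0726) = 0.6384 m·K/W
  R'_conv,out = 1/(2πr h) = 1/(2π·0.285·11.5) = 0.04856 m·K/W
ΣR = 0.001779 + 1.886 + 0.6384 + 0.04856 = 2.575 m·K/W
Q' = ΔT/ΣR = (305 °C − 30.2 °C)/2.575 = 107 W/m

Q' = 107 W/m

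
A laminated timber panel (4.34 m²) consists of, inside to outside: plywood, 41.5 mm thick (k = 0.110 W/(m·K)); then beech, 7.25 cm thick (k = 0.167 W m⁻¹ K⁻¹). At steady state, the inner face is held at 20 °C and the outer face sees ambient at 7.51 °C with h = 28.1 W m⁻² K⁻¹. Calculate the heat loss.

Q = 64.0 W

Series thermal resistances, inner to outer:
  R_plywood = L/(kA) = 0.0415/(0.110·4.34) = 0.08693 K/W
  R_beech = L/(kA) = 0.0725/(0.167·4.34) = 0.1000 K/W
  R_conv,out = 1/(hA) = 1/(28.1·4.34) = 0.008200 K/W
ΣR = 0.08693 + 0.1000 + 0.008200 = 0.1951 K/W
Q = ΔT/ΣR = (20 °C − 7.51 °C)/0.1951 = 64.0 W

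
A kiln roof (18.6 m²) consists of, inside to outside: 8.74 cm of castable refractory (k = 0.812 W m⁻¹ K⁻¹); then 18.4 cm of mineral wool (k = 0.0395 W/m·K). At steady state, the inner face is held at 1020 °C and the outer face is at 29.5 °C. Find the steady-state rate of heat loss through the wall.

Resistance network (inner→outer):
  R_castable refractory = L/(kA) = 0.0874/(0.812·18.6) = 0.005787 K/W
  R_mineral wool = L/(kA) = 0.184/(0.0395·18.6) = 0.2504 K/W
ΣR = 0.005787 + 0.2504 = 0.2562 K/W
Q = ΔT/ΣR = (1020 °C − 29.5 °C)/0.2562 = 3870 W

Q = 3.87 kW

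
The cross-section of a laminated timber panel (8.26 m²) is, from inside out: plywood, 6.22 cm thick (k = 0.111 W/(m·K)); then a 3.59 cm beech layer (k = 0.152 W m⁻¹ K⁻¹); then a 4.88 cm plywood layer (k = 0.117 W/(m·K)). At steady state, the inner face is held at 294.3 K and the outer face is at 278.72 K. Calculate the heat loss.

Q = 106 W

Resistance network (inner→outer):
  R_plywood = L/(kA) = 0.0622/(0.111·8.26) = 0.06784 K/W
  R_beech = L/(kA) = 0.0359/(0.152·8.26) = 0.02859 K/W
  R_plywood = L/(kA) = 0.0488/(0.117·8.26) = 0.05050 K/W
ΣR = 0.06784 + 0.02859 + 0.05050 = 0.1469 K/W
Q = ΔT/ΣR = (294.3 K − 278.72 K)/0.1469 = 106 W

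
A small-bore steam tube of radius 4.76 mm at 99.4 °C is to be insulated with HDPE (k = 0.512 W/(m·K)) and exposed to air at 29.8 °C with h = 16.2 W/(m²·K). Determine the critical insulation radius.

r_cr = 3.16 cm

For a cylinder, r_cr = k_ins/h = 0.512/16.2 = 0.0316 m = 3.16 cm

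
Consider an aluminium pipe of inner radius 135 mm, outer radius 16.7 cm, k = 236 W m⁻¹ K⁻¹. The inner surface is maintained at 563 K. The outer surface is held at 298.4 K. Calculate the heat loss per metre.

Q' = 1.84×10^6 W/m

Q' = 2πk·ΔT/ln(r₂/r₁) = 2π × 236 × 264.6 / ln(0.167/0.135) = 1.84×10^6 W/m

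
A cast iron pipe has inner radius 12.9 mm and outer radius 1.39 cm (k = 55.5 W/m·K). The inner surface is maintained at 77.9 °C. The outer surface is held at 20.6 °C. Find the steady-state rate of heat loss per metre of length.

Q' = 268 kW/m

Q' = 2πk·ΔT/ln(r₂/r₁) = 2π × 55.5 × 57.3 / ln(0.0139/0.0129) = 2.68×10^5 W/m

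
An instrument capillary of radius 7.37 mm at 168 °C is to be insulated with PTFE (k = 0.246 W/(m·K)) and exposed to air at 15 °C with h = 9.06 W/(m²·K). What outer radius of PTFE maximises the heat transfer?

For a cylinder, r_cr = k_ins/h = 0.246/9.06 = 0.0272 m = 2.72 cm

r_cr = 2.72 cm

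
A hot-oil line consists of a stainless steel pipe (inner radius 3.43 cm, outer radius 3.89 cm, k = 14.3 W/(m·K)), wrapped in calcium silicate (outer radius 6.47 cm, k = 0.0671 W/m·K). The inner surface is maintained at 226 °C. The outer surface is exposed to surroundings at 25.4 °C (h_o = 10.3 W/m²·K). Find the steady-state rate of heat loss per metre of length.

Q' = 139 W/m

Treat each layer as a resistance in series:
  R'_stainless steel = ln(0.0389/0.0343)/(2πk) = 0.1258/(2π·14.3) = 0.001401 m·K/W
  R'_calcium silicate = ln(0.0647/0.0389)/(2πk) = 0.5088/(2π·0.0671) = 1.207 m·K/W
  R'_conv,out = 1/(2πr h) = 1/(2π·0.0647·10.3) = 0.2388 m·K/W
ΣR = 0.001401 + 1.207 + 0.2388 = 1.447 m·K/W
Q' = ΔT/ΣR = (226 °C − 25.4 °C)/1.447 = 139 W/m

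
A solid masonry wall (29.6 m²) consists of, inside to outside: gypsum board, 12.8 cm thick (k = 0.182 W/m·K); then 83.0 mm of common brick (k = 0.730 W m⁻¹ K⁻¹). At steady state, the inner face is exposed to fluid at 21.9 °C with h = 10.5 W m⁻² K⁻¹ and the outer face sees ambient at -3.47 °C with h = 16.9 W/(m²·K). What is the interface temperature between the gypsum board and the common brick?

Treat each layer as a resistance in series:
  R_conv,in = 1/(hA) = 1/(10.5·29.6) = 0.003218 K/W
  R_gypsum board = L/(kA) = 0.128/(0.182·29.6) = 0.02376 K/W
  R_common brick = L/(kA) = 0.0830/(0.730·29.6) = 0.003841 K/W
  R_conv,out = 1/(hA) = 1/(16.9·29.6) = 0.001999 K/W
ΣR = 0.003218 + 0.02376 + 0.003841 + 0.001999 = 0.03282 K/W
Q = ΔT/ΣR = (21.9 °C − -3.47 °C)/0.03282 = 773.0 W
From the inner boundary to the gypsum board/common brick interface, ΣR_partial = 0.02698 K/W.
T_interface = T_in − Q·ΣR_partial = 21.9 °C − (773.0)(0.02698) = 1.04 °C

T = 1.04 °C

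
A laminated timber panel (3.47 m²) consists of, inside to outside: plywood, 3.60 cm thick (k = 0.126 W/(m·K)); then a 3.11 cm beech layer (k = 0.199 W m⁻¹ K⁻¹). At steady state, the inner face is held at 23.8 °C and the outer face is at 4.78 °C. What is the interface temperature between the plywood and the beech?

Resistance network (inner→outer):
  R_plywood = L/(kA) = 0.0360/(0.126·3.47) = 0.08234 K/W
  R_beech = L/(kA) = 0.0311/(0.199·3.47) = 0.04504 K/W
ΣR = 0.08234 + 0.04504 = 0.1274 K/W
Q = ΔT/ΣR = (23.8 °C − 4.78 °C)/0.1274 = 149.3 W
From the inner boundary to the plywood/beech interface, ΣR_partial = 0.08234 K/W.
T_interface = T_in − Q·ΣR_partial = 23.8 °C − (149.3)(0.08234) = 11.5 °C

T = 11.5 °C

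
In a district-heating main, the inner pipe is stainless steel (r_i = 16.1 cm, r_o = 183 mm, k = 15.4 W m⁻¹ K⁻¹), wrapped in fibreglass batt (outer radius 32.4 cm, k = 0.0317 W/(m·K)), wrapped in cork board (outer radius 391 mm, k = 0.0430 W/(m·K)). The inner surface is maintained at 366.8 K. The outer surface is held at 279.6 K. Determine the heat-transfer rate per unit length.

Resistance network (inner→outer):
  R'_stainless steel = ln(0.183/0.161)/(2πk) = 0.1281/(2π·15.4) = 0.001324 m·K/W
  R'_fibreglass batt = ln(0.324/0.183)/(2πk) = 0.5713/(2π·0.0317) = 2.868 m·K/W
  R'_cork board = ln(0.391/0.324)/(2πk) = 0.1880/(2π·0.0430) = 0.6957 m·K/W
ΣR = 0.001324 + 2.868 + 0.6957 = 3.565 m·K/W
Q' = ΔT/ΣR = (366.8 K − 279.6 K)/3.565 = 24.5 W/m

Q' = 24.5 W/m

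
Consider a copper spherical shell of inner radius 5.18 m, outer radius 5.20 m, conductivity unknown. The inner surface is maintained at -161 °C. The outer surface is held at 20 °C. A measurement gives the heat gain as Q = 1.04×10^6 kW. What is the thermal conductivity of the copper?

k = 340 W/m·K

ΣR = ΔT/Q = |-161 − 20|/1.04×10^9 = 1.740×10^-7 K/W
(1/r₁−1/r₂)/(4πk) = 1.740×10^-7 ⇒ k = 7.425×10^-4/(4π·1.740×10^-7) = 340 W/m·K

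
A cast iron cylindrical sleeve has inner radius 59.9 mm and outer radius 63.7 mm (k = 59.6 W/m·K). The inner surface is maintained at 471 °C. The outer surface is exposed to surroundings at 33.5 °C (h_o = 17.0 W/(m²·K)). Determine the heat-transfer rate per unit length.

Series thermal resistances, inner to outer:
  R'_cast iron = ln(0.0637/0.0599)/(2πk) = 0.06151/(2π·59.6) = 1.643×10^-4 m·K/W
  R'_conv,out = 1/(2πr h) = 1/(2π·0.0637·17.0) = 0.1470 m·K/W
ΣR = 1.643×10^-4 + 0.1470 = 0.1472 m·K/W
Q' = ΔT/ΣR = (471 °C − 33.5 °C)/0.1472 = 2970 W/m

Q' = 2970 W/m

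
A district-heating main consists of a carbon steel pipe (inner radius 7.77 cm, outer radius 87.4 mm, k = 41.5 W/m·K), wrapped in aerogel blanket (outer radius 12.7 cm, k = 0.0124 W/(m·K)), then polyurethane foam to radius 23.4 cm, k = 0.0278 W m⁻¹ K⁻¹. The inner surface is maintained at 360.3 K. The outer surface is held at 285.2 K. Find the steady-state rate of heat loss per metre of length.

Treat each layer as a resistance in series:
  R'_carbon steel = ln(0.0874/0.0777)/(2πk) = 0.1176/(2π·41.5) = 4.512×10^-4 m·K/W
  R'_aerogel blanket = ln(0.127/0.0874)/(2πk) = 0.3737/(2π·0.0124) = 4.796 m·K/W
  R'_polyurethane foam = ln(0.234/0.127)/(2πk) = 0.6111/(2π·0.0278) = 3.499 m·K/W
ΣR = 4.512×10^-4 + 4.796 + 3.499 = 8.295 m·K/W
Q' = ΔT/ΣR = (360.3 K − 285.2 K)/8.295 = 9.05 W/m

Q' = 9.05 W/m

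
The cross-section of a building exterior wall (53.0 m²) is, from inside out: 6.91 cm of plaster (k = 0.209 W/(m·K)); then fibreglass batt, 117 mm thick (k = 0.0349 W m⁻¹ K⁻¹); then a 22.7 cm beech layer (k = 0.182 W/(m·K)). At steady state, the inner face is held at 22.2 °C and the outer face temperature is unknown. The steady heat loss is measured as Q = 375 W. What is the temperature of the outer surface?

Series resistances:
  R_plaster = L/(kA) = 0.0691/(0.209·53.0) = 0.006238 K/W
  R_fibreglass batt = L/(kA) = 0.117/(0.0349·53.0) = 0.06325 K/W
  R_beech = L/(kA) = 0.227/(0.182·53.0) = 0.02353 K/W
ΣR = 0.09302 K/W
ΔT = Q·ΣR = 375 × 0.09302 = 34.88 K
Heat flows outward, so T_out = T_in − ΔT = 22.2 − 34.88 = -12.7 °C

T_out = -12.7 °C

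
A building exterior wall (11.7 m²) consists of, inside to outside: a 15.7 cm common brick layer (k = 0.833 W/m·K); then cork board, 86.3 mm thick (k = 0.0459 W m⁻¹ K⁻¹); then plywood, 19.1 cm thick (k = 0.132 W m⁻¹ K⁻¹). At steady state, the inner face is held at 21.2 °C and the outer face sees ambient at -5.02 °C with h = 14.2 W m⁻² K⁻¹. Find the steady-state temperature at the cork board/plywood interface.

T = 6.07 °C

Treat each layer as a resistance in series:
  R_common brick = L/(kA) = 0.157/(0.833·11.7) = 0.01611 K/W
  R_cork board = L/(kA) = 0.0863/(0.0459·11.7) = 0.1607 K/W
  R_plywood = L/(kA) = 0.191/(0.132·11.7) = 0.1237 K/W
  R_conv,out = 1/(hA) = 1/(14.2·11.7) = 0.006019 K/W
ΣR = 0.01611 + 0.1607 + 0.1237 + 0.006019 = 0.3065 K/W
Q = ΔT/ΣR = (21.2 °C − -5.02 °C)/0.3065 = 85.55 W
From the inner boundary to the cork board/plywood interface, ΣR_partial = 0.1768 K/W.
T_interface = T_in − Q·ΣR_partial = 21.2 °C − (85.55)(0.1768) = 6.07 °C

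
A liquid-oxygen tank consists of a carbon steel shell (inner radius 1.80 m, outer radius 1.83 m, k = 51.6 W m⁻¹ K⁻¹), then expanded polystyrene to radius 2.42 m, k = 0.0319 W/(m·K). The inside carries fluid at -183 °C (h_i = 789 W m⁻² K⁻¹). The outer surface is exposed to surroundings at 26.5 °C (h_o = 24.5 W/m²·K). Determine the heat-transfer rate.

Q = 629 W

Resistance network (inner→outer):
  R_conv,in = 1/(4πr²h) = 1/(4π·1.80²·789) = 3.113×10^-5 K/W
  R_carbon steel = (1/1.80 − 1/1.83)/(4πk) = 0.009107/(4π·51.6) = 1.405×10^-5 K/W
  R_expanded polystyrene = (1/1.83 − 1/2.42)/(4πk) = 0.1332/(4π·0.0319) = 0.3323 K/W
  R_conv,out = 1/(4πr²h) = 1/(4π·2.42²·24.5) = 5.546×10^-4 K/W
ΣR = 3.113×10^-5 + 1.405×10^-5 + 0.3323 + 5.546×10^-4 = 0.3329 K/W
Q = ΔT/ΣR = (-183 °C − 26.5 °C)/0.3329 = -629 W
(Negative Q ⇒ heat flows inward; heat gain = 629 W.)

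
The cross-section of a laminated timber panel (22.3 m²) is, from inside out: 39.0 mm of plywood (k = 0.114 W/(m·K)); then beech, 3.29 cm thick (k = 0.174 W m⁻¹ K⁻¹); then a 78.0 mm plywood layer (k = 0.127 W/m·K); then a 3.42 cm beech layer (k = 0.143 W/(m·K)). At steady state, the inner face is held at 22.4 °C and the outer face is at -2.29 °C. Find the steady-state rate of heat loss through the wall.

Series thermal resistances, inner to outer:
  R_plywood = L/(kA) = 0.0390/(0.114·22.3) = 0.01534 K/W
  R_beech = L/(kA) = 0.0329/(0.174·22.3) = 0.008479 K/W
  R_plywood = L/(kA) = 0.0780/(0.127·22.3) = 0.02754 K/W
  R_beech = L/(kA) = 0.0342/(0.143·22.3) = 0.01072 K/W
ΣR = 0.01534 + 0.008479 + 0.02754 + 0.01072 = 0.06208 K/W
Q = ΔT/ΣR = (22.4 °C − -2.29 °C)/0.06208 = 398 W

Q = 398 W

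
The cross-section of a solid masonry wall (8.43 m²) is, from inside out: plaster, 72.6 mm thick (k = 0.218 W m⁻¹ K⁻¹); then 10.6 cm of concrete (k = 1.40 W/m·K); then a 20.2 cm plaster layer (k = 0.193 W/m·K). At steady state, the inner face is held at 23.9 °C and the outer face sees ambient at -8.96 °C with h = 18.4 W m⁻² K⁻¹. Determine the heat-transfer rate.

Q = 183 W

Series thermal resistances, inner to outer:
  R_plaster = L/(kA) = 0.0726/(0.218·8.43) = 0.03951 K/W
  R_concrete = L/(kA) = 0.106/(1.40·8.43) = 0.008982 K/W
  R_plaster = L/(kA) = 0.202/(0.193·8.43) = 0.1242 K/W
  R_conv,out = 1/(hA) = 1/(18.4·8.43) = 0.006447 K/W
ΣR = 0.03951 + 0.008982 + 0.1242 + 0.006447 = 0.1791 K/W
Q = ΔT/ΣR = (23.9 °C − -8.96 °C)/0.1791 = 183 W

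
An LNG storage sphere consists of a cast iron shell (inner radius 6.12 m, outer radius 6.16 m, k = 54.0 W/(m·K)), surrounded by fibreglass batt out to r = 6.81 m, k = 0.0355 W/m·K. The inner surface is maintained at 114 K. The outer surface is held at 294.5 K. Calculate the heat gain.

Treat each layer as a resistance in series:
  R_cast iron = (1/6.12 − 1/6.16)/(4πk) = 0.001061/(4π·54.0) = 1.564×10^-6 K/W
  R_fibreglass batt = (1/6.16 − 1/6.81)/(4πk) = 0.01549/(4π·0.0355) = 0.03473 K/W
ΣR = 1.564×10^-6 + 0.03473 = 0.03473 K/W
Q = ΔT/ΣR = (114 K − 294.5 K)/0.03473 = -5200 W
(Negative Q ⇒ heat flows inward; heat gain = 5200 W.)

Q = 5.20 kW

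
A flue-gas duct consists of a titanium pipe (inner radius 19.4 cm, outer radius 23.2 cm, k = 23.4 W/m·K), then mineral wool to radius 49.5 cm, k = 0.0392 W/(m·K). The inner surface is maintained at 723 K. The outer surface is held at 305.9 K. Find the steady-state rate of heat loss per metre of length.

Series thermal resistances, inner to outer:
  R'_titanium = ln(0.232/0.194)/(2πk) = 0.1789/(2π·23.4) = 0.001217 m·K/W
  R'_mineral wool = ln(0.495/0.232)/(2πk) = 0.7578/(2π·0.0392) = 3.077 m·K/W
ΣR = 0.001217 + 3.077 = 3.078 m·K/W
Q' = ΔT/ΣR = (723 K − 305.9 K)/3.078 = 136 W/m

Q' = 136 W/m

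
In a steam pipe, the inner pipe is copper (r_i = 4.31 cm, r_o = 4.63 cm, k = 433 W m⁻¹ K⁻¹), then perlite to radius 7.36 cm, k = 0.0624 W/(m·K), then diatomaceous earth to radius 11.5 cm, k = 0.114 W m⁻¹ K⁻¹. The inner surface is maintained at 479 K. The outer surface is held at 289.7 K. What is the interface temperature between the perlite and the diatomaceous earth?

T = 355.0 K

Series thermal resistances, inner to outer:
  R'_copper = ln(0.0463/0.0431)/(2πk) = 0.07162/(2π·433) = 2.632×10^-5 m·K/W
  R'_perlite = ln(0.0736/0.0463)/(2πk) = 0.4635/(2π·0.0624) = 1.182 m·K/W
  R'_diatomaceous earth = ln(0.115/0.0736)/(2πk) = 0.4463/(2π·0.114) = 0.6231 m·K/W
ΣR = 2.632×10^-5 + 1.182 + 0.6231 = 1.805 m·K/W
Q' = ΔT/ΣR = (479 K − 289.7 K)/1.805 = 104.9 W/m
From the inner boundary to the perlite/diatomaceous earth interface, ΣR_partial = 1.182 m·K/W.
T_interface = T_in − Q'·ΣR_partial = 479 K − (104.9)(1.182) = 355.0 K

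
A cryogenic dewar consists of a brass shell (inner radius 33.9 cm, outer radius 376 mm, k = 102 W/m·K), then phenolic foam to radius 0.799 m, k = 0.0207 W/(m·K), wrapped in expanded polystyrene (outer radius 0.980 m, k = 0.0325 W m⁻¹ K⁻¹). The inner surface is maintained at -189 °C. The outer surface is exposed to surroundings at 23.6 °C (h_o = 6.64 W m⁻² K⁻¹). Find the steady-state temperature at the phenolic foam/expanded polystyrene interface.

Series thermal resistances, inner to outer:
  R_brass = (1/0.339 − 1/0.376)/(4πk) = 0.2903/(4π·102) = 2.265×10^-4 K/W
  R_phenolic foam = (1/0.376 − 1/0.799)/(4πk) = 1.408/(4π·0.0207) = 5.413 K/W
  R_expanded polystyrene = (1/0.799 − 1/0.980)/(4πk) = 0.2312/(4π·0.0325) = 0.5660 K/W
  R_conv,out = 1/(4πr²h) = 1/(4π·0.980²·6.64) = 0.01248 K/W
ΣR = 2.265×10^-4 + 5.413 + 0.5660 + 0.01248 = 5.992 K/W
Q = ΔT/ΣR = (-189 °C − 23.6 °C)/5.992 = -35.48 W
From the inner boundary to the phenolic foam/expanded polystyrene interface, ΣR_partial = 5.413 K/W.
T_interface = T_in − Q·ΣR_partial = -189 °C − (-35.48)(5.413) = 3.1 °C

T = 3.1 °C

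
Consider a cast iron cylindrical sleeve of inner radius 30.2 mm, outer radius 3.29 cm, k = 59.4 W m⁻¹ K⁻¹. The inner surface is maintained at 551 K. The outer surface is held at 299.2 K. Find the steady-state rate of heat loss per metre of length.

Q' = 1100 kW/m

Q' = 2πk·ΔT/ln(r₂/r₁) = 2π × 59.4 × 251.8 / ln(0.0329/0.0302) = 1.10×10^6 W/m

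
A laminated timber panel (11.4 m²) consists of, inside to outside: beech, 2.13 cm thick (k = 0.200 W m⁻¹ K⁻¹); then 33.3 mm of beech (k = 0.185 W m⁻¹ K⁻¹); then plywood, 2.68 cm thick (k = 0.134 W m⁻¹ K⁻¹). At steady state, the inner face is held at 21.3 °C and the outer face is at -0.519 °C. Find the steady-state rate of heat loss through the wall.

Treat each layer as a resistance in series:
  R_beech = L/(kA) = 0.0213/(0.200·11.4) = 0.009342 K/W
  R_beech = L/(kA) = 0.0333/(0.185·11.4) = 0.01579 K/W
  R_plywood = L/(kA) = 0.0268/(0.134·11.4) = 0.01754 K/W
ΣR = 0.009342 + 0.01579 + 0.01754 = 0.04267 K/W
Q = ΔT/ΣR = (21.3 °C − -0.519 °C)/0.04267 = 511 W

Q = 511 W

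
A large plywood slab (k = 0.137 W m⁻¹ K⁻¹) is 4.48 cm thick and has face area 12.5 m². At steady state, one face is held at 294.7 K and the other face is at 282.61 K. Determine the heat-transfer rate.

Q = kA·ΔT/L = 0.137 × 12.5 × |294.7 K − 282.61 K| / 0.0448 = 462 W

Q = 462 W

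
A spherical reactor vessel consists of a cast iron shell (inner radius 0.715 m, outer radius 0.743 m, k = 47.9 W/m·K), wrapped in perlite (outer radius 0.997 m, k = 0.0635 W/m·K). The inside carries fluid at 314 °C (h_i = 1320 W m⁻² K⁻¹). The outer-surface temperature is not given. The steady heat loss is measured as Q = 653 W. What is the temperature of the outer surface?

T_out = 33.3 °C

Series resistances:
  R_conv,in = 1/(4πr²h) = 1/(4π·0.715²·1320) = 1.179×10^-4 K/W
  R_cast iron = (1/0.715 − 1/0.743)/(4πk) = 0.05271/(4π·47.9) = 8.756×10^-5 K/W
  R_perlite = (1/0.743 − 1/0.997)/(4πk) = 0.3429/(4π·0.0635) = 0.4297 K/W
ΣR = 0.4299 K/W
ΔT = Q·ΣR = 653 × 0.4299 = 280.7 K
Heat flows outward, so T_out = T_in − ΔT = 314 − 280.7 = 33.3 °C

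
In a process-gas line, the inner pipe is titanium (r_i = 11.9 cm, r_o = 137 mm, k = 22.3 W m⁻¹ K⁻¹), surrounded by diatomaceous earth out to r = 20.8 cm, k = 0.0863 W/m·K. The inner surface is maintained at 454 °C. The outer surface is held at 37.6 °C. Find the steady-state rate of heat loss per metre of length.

Q' = 540 W/m

Resistance network (inner→outer):
  R'_titanium = ln(0.137/0.119)/(2πk) = 0.1409/(2π·22.3) = 0.001005 m·K/W
  R'_diatomaceous earth = ln(0.208/0.137)/(2πk) = 0.4176/(2π·0.0863) = 0.7701 m·K/W
ΣR = 0.001005 + 0.7701 = 0.7711 m·K/W
Q' = ΔT/ΣR = (454 °C − 37.6 °C)/0.7711 = 540 W/m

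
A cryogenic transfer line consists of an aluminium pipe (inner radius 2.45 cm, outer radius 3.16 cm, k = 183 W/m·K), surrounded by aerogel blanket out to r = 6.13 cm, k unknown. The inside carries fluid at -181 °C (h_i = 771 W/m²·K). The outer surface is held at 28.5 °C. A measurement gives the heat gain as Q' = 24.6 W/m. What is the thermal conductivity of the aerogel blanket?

ΣR = ΔT/Q' = |-181 − 28.5|/24.6 = 8.516 m·K/W
Known resistances:
  R'_conv,in = 1/(2πr h) = 1/(2π·0.0245·771) = 0.008426 m·K/W
  R'_aluminium = ln(0.0316/0.0245)/(2πk) = 0.2545/(2π·183) = 2.213×10^-4 m·K/W
R_aerogel blanket = ΣR − ΣR_known = 8.516 − 0.008647 = 8.507 m·K/W
ln(r₂/r₁)/(2πk) = 8.507 ⇒ k = 0.6626/(2π·8.507) = 0.0124 W/m·K

k = 0.0124 W/m·K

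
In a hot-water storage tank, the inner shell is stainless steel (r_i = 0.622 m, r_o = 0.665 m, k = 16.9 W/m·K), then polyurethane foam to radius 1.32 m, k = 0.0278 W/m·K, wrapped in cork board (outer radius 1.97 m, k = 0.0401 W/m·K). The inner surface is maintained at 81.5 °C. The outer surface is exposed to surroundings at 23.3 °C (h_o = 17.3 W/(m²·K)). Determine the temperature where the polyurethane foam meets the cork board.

Resistance network (inner→outer):
  R_stainless steel = (1/0.622 − 1/0.665)/(4πk) = 0.1040/(4π·16.9) = 4.895×10^-4 K/W
  R_polyurethane foam = (1/0.665 − 1/1.32)/(4πk) = 0.7462/(4π·0.0278) = 2.136 K/W
  R_cork board = (1/1.32 − 1/1.97)/(4πk) = 0.2500/(4π·0.0401) = 0.4960 K/W
  R_conv,out = 1/(4πr²h) = 1/(4π·1.97²·17.3) = 0.001185 K/W
ΣR = 4.895×10^-4 + 2.136 + 0.4960 + 0.001185 = 2.634 K/W
Q = ΔT/ΣR = (81.5 °C − 23.3 °C)/2.634 = 22.10 W
From the inner boundary to the polyurethane foam/cork board interface, ΣR_partial = 2.136 K/W.
T_interface = T_in − Q·ΣR_partial = 81.5 °C − (22.10)(2.136) = 34.3 °C

T = 34.3 °C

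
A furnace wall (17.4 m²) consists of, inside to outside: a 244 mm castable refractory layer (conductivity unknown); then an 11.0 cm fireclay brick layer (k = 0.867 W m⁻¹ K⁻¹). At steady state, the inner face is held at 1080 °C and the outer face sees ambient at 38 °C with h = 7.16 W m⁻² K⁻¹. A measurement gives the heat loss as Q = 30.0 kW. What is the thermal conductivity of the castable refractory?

k = 0.722 W/m·K

ΣR = ΔT/Q = |1080 − 38|/30000 = 0.03473 K/W
Known resistances:
  R_fireclay brick = L/(kA) = 0.110/(0.867·17.4) = 0.007292 K/W
  R_conv,out = 1/(hA) = 1/(7.16·17.4) = 0.008027 K/W
R_castable refractory = ΣR − ΣR_known = 0.03473 − 0.01532 = 0.01941 K/W
L/(kA) = 0.01941 ⇒ k = 0.244/(0.01941·17.4) = 0.722 W/m·K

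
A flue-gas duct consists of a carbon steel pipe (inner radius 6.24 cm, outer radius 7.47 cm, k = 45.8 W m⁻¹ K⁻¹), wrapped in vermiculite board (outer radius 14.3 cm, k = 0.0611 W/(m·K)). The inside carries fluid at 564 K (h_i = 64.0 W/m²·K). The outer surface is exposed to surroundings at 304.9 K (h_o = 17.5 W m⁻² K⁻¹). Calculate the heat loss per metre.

Resistance network (inner→outer):
  R'_conv,in = 1/(2πr h) = 1/(2π·0.0624·64.0) = 0.03985 m·K/W
  R'_carbon steel = ln(0.0747/0.0624)/(2πk) = 0.1799/(2π·45.8) = 6.252×10^-4 m·K/W
  R'_vermiculite board = ln(0.143/0.0747)/(2πk) = 0.6494/(2π·0.0611) = 1.691 m·K/W
  R'_conv,out = 1/(2πr h) = 1/(2π·0.143·17.5) = 0.06360 m·K/W
ΣR = 0.03985 + 6.252×10^-4 + 1.691 + 0.06360 = 1.795 m·K/W
Q' = ΔT/ΣR = (564 K − 304.9 K)/1.795 = 144 W/m

Q' = 144 W/m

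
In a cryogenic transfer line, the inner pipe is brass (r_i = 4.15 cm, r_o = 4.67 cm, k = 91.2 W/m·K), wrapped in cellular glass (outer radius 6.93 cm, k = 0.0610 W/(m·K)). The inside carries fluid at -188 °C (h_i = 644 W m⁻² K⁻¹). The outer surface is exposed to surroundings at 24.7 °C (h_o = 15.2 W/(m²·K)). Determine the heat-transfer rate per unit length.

Treat each layer as a resistance in series:
  R'_conv,in = 1/(2πr h) = 1/(2π·0.0415·644) = 0.005955 m·K/W
  R'_brass = ln(0.0467/0.0415)/(2πk) = 0.1181/(2π·91.2) = 2.060×10^-4 m·K/W
  R'_cellular glass = ln(0.0693/0.0467)/(2πk) = 0.3947/(2π·0.0610) = 1.030 m·K/W
  R'_conv,out = 1/(2πr h) = 1/(2π·0.0693·15.2) = 0.1511 m·K/W
ΣR = 0.005955 + 2.060×10^-4 + 1.030 + 0.1511 = 1.187 m·K/W
Q' = ΔT/ΣR = (-188 °C − 24.7 °C)/1.187 = -179 W/m
(Negative Q' ⇒ heat flows inward; heat gain = 179 W/m.)

Q' = 179 W/m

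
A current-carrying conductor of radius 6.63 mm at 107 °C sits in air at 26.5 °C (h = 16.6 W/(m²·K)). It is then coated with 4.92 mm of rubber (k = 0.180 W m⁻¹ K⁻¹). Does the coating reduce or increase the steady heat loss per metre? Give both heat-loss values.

Critical radius for a cylinder: r_cr = k/h = 0.0108 m = 1.08 cm.
Outer radius after coating: r₂ = 0.00663 + 0.00492 = 0.01155 m.
r₁ < r_cr < r₂: heat loss rises to a maximum at r_cr then falls. Whether the coating helps depends on whether Q(r₂) has dropped back below Q(r₁).
Bare: R = 1/(2πr₁h) = 1.446 m·K/W; Q = 80.5/1.446 = 55.7 W/m.
Coated: R = R_cond + R_conv = 1.321 m·K/W; Q = 80.5/1.321 = 60.9 W/m.

increases: 55.7 → 60.9 W/m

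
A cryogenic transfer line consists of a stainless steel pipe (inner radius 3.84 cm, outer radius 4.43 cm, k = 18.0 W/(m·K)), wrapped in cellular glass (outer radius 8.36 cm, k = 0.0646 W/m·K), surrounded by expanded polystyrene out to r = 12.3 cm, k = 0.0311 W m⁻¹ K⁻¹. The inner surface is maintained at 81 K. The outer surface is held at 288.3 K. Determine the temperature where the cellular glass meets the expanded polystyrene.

T = 173 K

Treat each layer as a resistance in series:
  R'_stainless steel = ln(0.0443/0.0384)/(2πk) = 0.1429/(2π·18.0) = 0.001264 m·K/W
  R'_cellular glass = ln(0.0836/0.0443)/(2πk) = 0.6351/(2π·0.0646) = 1.565 m·K/W
  R'_expanded polystyrene = ln(0.123/0.0836)/(2πk) = 0.3861/(2π·0.0311) = 1.976 m·K/W
ΣR = 0.001264 + 1.565 + 1.976 = 3.542 m·K/W
Q' = ΔT/ΣR = (81 K − 288.3 K)/3.542 = -58.53 W/m
From the inner boundary to the cellular glass/expanded polystyrene interface, ΣR_partial = 1.566 m·K/W.
T_interface = T_in − Q'·ΣR_partial = 81 K − (-58.53)(1.566) = 173 K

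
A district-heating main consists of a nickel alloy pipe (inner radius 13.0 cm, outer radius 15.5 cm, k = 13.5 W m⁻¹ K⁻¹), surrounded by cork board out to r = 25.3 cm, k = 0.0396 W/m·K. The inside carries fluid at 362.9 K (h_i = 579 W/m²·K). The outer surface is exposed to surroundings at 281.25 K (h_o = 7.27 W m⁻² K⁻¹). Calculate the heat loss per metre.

Treat each layer as a resistance in series:
  R'_conv,in = 1/(2πr h) = 1/(2π·0.130·579) = 0.002114 m·K/W
  R'_nickel alloy = ln(0.155/0.130)/(2πk) = 0.1759/(2π·13.5) = 0.002074 m·K/W
  R'_cork board = ln(0.253/0.155)/(2πk) = 0.4900/(2π·0.0396) = 1.969 m·K/W
  R'_conv,out = 1/(2πr h) = 1/(2π·0.253·7.27) = 0.08653 m·K/W
ΣR = 0.002114 + 0.002074 + 1.969 + 0.08653 = 2.060 m·K/W
Q' = ΔT/ΣR = (362.9 K − 281.25 K)/2.060 = 39.6 W/m

Q' = 39.6 W/m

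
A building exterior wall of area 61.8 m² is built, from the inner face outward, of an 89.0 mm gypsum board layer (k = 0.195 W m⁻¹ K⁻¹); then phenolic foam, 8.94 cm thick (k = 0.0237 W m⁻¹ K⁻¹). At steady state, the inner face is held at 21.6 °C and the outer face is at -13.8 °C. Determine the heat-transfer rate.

Resistance network (inner→outer):
  R_gypsum board = L/(kA) = 0.0890/(0.195·61.8) = 0.007385 K/W
  R_phenolic foam = L/(kA) = 0.0894/(0.0237·61.8) = 0.06104 K/W
ΣR = 0.007385 + 0.06104 = 0.06842 K/W
Q = ΔT/ΣR = (21.6 °C − -13.8 °C)/0.06842 = 517 W

Q = 517 W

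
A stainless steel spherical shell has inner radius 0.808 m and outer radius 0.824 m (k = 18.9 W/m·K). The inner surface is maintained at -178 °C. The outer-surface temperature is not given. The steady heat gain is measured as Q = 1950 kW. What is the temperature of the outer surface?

Sum the resistances:
  R_stainless steel = (1/0.808 − 1/0.824)/(4πk) = 0.02403/(4π·18.9) = 1.012×10^-4 K/W
ΣR = 1.012×10^-4 K/W
ΔT = Q·ΣR = 1.95×10^6 × 1.012×10^-4 = 197.3 K
Heat flows inward, so T_out = T_in + ΔT = -178 + 197.3 = 19.3 °C

T_out = 19.3 °C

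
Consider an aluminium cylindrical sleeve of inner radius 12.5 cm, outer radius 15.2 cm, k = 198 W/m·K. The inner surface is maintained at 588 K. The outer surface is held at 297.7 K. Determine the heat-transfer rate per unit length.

Q' = 1.85×10^6 W/m

Q' = 2πk·ΔT/ln(r₂/r₁) = 2π × 198 × 290.3 / ln(0.152/0.125) = 1.85×10^6 W/m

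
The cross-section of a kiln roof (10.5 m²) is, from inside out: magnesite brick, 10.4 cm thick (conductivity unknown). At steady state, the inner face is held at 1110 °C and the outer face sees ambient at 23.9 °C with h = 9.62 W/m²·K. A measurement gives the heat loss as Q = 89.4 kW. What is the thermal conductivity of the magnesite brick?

k = 4.40 W/m·K

ΣR = ΔT/Q = |1110 − 23.9|/89400 = 0.01215 K/W
Known resistances:
  R_conv,out = 1/(hA) = 1/(9.62·10.5) = 0.009900 K/W
R_magnesite brick = ΣR − ΣR_known = 0.01215 − 0.009900 = 0.002250 K/W
L/(kA) = 0.002250 ⇒ k = 0.104/(0.002250·10.5) = 4.40 W/m·K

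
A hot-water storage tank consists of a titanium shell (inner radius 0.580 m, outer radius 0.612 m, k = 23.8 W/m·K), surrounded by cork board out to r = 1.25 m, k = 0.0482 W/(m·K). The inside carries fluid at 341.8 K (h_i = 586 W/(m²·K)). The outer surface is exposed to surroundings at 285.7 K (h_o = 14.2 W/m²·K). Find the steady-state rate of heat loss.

Q = 40.6 W

Resistance network (inner→outer):
  R_conv,in = 1/(4πr²h) = 1/(4π·0.580²·586) = 4.037×10^-4 K/W
  R_titanium = (1/0.580 − 1/0.612)/(4πk) = 0.09015/(4π·23.8) = 3.014×10^-4 K/W
  R_cork board = (1/0.612 − 1/1.25)/(4πk) = 0.8340/(4π·0.0482) = 1.377 K/W
  R_conv,out = 1/(4πr²h) = 1/(4π·1.25²·14.2) = 0.003587 K/W
ΣR = 4.037×10^-4 + 3.014×10^-4 + 1.377 + 0.003587 = 1.381 K/W
Q = ΔT/ΣR = (341.8 K − 285.7 K)/1.381 = 40.6 W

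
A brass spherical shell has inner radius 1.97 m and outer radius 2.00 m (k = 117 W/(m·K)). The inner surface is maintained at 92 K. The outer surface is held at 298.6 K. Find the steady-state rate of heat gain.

Q = 4πk·ΔT/(1/r₁ − 1/r₂) = 4π × 117 × 206.6 / (1/1.97 − 1/2.00) = 3.99×10^7 W

Q = 3.99×10^7 W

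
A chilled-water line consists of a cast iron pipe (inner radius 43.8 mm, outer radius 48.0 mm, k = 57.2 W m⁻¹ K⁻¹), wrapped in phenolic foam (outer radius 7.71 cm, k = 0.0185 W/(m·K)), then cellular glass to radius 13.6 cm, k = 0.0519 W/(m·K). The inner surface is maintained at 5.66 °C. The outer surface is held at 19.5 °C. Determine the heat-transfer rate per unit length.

Q' = 2.38 W/m

Series thermal resistances, inner to outer:
  R'_cast iron = ln(0.0480/0.0438)/(2πk) = 0.09157/(2π·57.2) = 2.548×10^-4 m·K/W
  R'_phenolic foam = ln(0.0771/0.0480)/(2πk) = 0.4739/(2π·0.0185) = 4.077 m·K/W
  R'_cellular glass = ln(0.136/0.0771)/(2πk) = 0.5676/(2π·0.0519) = 1.740 m·K/W
ΣR = 2.548×10^-4 + 4.077 + 1.740 = 5.817 m·K/W
Q' = ΔT/ΣR = (5.66 °C − 19.5 °C)/5.817 = -2.38 W/m
(Negative Q' ⇒ heat flows inward; heat gain = 2.38 W/m.)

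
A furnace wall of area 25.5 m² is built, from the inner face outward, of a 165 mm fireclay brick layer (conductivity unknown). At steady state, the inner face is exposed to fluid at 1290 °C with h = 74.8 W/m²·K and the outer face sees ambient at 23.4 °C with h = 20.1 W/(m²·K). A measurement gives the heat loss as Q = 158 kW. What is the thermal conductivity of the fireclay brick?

k = 1.17 W/m·K

ΣR = ΔT/Q = |1290 − 23.4|/1.58×10^5 = 0.008016 K/W
Known resistances:
  R_conv,in = 1/(hA) = 1/(74.8·25.5) = 5.243×10^-4 K/W
  R_conv,out = 1/(hA) = 1/(20.1·25.5) = 0.001951 K/W
R_fireclay brick = ΣR − ΣR_known = 0.008016 − 0.002475 = 0.005541 K/W
L/(kA) = 0.005541 ⇒ k = 0.165/(0.005541·25.5) = 1.17 W/m·K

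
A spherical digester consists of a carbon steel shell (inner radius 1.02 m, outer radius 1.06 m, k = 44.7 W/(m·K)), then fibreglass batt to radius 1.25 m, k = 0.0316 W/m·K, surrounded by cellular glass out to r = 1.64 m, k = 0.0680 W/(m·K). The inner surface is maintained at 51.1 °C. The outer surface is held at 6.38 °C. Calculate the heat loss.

Q = 76.6 W

Series thermal resistances, inner to outer:
  R_carbon steel = (1/1.02 − 1/1.06)/(4πk) = 0.03700/(4π·44.7) = 6.586×10^-5 K/W
  R_fibreglass batt = (1/1.06 − 1/1.25)/(4πk) = 0.1434/(4π·0.0316) = 0.3611 K/W
  R_cellular glass = (1/1.25 − 1/1.64)/(4πk) = 0.1902/(4π·0.0680) = 0.2226 K/W
ΣR = 6.586×10^-5 + 0.3611 + 0.2226 = 0.5838 K/W
Q = ΔT/ΣR = (51.1 °C − 6.38 °C)/0.5838 = 76.6 W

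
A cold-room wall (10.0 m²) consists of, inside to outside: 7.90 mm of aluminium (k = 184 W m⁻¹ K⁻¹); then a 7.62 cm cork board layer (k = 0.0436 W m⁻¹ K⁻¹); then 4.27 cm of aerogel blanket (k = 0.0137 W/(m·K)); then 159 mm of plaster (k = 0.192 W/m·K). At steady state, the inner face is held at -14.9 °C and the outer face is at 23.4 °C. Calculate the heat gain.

Q = 67.3 W

Resistance network (inner→outer):
  R_aluminium = L/(kA) = 0.00790/(184·10.0) = 4.293×10^-6 K/W
  R_cork board = L/(kA) = 0.0762/(0.0436·10.0) = 0.1748 K/W
  R_aerogel blanket = L/(kA) = 0.0427/(0.0137·10.0) = 0.3117 K/W
  R_plaster = L/(kA) = 0.159/(0.192·10.0) = 0.08281 K/W
ΣR = 4.293×10^-6 + 0.1748 + 0.3117 + 0.08281 = 0.5693 K/W
Q = ΔT/ΣR = (-14.9 °C − 23.4 °C)/0.5693 = -67.3 W
(Negative Q ⇒ heat flows inward; heat gain = 67.3 W.)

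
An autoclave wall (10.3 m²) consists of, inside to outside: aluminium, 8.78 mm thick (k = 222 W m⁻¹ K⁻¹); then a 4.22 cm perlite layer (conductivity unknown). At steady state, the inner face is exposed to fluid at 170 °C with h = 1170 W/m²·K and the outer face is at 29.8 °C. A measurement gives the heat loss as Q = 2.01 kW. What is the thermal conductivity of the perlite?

ΣR = ΔT/Q = |170 − 29.8|/2010 = 0.06975 K/W
Known resistances:
  R_conv,in = 1/(hA) = 1/(1170·10.3) = 8.298×10^-5 K/W
  R_aluminium = L/(kA) = 0.00878/(222·10.3) = 3.840×10^-6 K/W
R_perlite = ΣR − ΣR_known = 0.06975 − 8.682×10^-5 = 0.06966 K/W
L/(kA) = 0.06966 ⇒ k = 0.0422/(0.06966·10.3) = 0.0588 W/m·K

k = 0.0588 W/m·K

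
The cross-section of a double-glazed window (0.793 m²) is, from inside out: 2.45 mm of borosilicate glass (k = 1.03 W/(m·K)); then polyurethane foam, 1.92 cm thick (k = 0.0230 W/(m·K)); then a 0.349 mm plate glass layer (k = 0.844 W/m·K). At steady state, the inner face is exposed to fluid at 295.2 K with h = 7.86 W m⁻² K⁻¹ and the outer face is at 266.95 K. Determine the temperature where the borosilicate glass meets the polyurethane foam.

Treat each layer as a resistance in series:
  R_conv,in = 1/(hA) = 1/(7.86·0.793) = 0.1604 K/W
  R_borosilicate glass = L/(kA) = 0.00245/(1.03·0.793) = 0.003000 K/W
  R_polyurethane foam = L/(kA) = 0.0192/(0.0230·0.793) = 1.053 K/W
  R_plate glass = L/(kA) = 3.49×10^-4/(0.844·0.793) = 5.214×10^-4 K/W
ΣR = 0.1604 + 0.003000 + 1.053 + 5.214×10^-4 = 1.217 K/W
Q = ΔT/ΣR = (295.2 K − 266.95 K)/1.217 = 23.21 W
From the inner boundary to the borosilicate glass/polyurethane foam interface, ΣR_partial = 0.1634 K/W.
T_interface = T_in − Q·ΣR_partial = 295.2 K − (23.21)(0.1634) = 291.4 K

T = 291.4 K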